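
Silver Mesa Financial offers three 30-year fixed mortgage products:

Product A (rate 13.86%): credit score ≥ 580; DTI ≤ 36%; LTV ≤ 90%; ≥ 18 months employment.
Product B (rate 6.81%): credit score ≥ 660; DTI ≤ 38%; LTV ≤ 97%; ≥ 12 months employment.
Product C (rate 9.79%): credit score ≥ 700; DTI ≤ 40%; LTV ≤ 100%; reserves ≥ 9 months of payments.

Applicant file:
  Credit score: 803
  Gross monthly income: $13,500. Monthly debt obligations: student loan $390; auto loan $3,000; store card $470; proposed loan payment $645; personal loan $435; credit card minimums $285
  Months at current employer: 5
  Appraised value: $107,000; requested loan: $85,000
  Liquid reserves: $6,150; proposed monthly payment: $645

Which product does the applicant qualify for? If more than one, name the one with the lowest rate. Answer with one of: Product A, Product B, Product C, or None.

Product C

Total debts = (390 + 3,000 + 470 + 645 + 435 + 285) = 5,225; DTI = 5,225/13,500 = 38.7%.
LTV = 85,000/107,000 = 79.4%.
Reserves = 6,150/645 = 9.5 months.
Product A: score 803 ≥ 580; DTI 38.7% > 36%; LTV 79.4% ≤ 90%; employment 5 < 18 mo → does not qualify.
Product B: score 803 ≥ 660; DTI 38.7% > 38%; LTV 79.4% ≤ 97%; employment 5 < 12 mo → does not qualify.
Product C: score 803 ≥ 700; DTI 38.7% ≤ 40%; LTV 79.4% ≤ 100%; reserves 9.5 ≥ 9 mo → qualifies.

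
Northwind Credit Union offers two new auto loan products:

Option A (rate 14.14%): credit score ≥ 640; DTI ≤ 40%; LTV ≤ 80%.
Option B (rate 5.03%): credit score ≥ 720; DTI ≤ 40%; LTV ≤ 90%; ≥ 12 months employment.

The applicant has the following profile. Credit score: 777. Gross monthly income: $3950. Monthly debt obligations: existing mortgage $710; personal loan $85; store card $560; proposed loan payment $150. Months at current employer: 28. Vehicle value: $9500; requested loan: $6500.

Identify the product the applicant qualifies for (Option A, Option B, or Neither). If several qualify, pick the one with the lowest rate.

Total debts = (710 + 85 + 560 + 150) = 1,505; DTI = 1,505/3,950 = 38.1%.
LTV = 6,500/9,500 = 68.4%.
Option A: score 777 ≥ 640; DTI 38.1% ≤ 40%; LTV 68.4% ≤ 80% → qualifies.
Option B: score 777 ≥ 720; DTI 38.1% ≤ 40%; LTV 68.4% ≤ 90%; employment 28 ≥ 12 mo → qualifies.
Qualifying: Option A, Option B. Lowest rate is 5.03% → Option B.

Option B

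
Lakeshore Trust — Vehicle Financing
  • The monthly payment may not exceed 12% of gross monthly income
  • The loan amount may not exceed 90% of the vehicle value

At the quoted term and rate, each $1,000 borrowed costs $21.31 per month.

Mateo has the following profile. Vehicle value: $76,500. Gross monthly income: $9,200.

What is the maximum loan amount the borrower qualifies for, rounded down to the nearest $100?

Payment cap: 12% × $9,200 = $1,104/month.
At $21.31 per $1,000, that supports 1,104/21.31 × 1,000 ≈ $51,806 → $51,800.
LTV cap: 90% × $76,500 = $68,850 → $68,800.
Binding constraint: payment-to-income.

$51,800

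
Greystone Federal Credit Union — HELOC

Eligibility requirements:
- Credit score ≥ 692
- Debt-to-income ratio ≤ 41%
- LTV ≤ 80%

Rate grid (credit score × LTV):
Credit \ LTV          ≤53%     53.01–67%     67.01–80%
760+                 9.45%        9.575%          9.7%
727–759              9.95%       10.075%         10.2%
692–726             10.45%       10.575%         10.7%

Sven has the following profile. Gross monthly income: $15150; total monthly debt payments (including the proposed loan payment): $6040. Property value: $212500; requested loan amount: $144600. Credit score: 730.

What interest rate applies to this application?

Credit score 730 ≥ 692; Debt-to-income = 6,040/15,150 = 39.9% — meets 41% limit
LTV = 144,600/212,500 = 68% ≤ 80%
Score 730 is in the 727–759 band; LTV 68% is in the 67.01–80% band → 10.2%.

10.2%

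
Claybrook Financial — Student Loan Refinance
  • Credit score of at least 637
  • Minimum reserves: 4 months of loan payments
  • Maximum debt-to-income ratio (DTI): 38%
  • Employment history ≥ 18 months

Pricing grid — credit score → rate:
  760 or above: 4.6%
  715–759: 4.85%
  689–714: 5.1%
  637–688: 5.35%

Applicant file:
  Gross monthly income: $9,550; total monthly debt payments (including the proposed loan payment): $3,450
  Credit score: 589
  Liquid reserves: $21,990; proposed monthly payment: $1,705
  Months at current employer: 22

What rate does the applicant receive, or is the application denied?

Credit score 589 < 637 (below minimum)
Debt-to-income = 3,450/9,550 = 36.1% — meets 38% limit
Employment 22 ≥ 18 months
Reserves = 21,990/1,705 = 12.9 months ≥ 4
Not all requirements met → denied.

Denied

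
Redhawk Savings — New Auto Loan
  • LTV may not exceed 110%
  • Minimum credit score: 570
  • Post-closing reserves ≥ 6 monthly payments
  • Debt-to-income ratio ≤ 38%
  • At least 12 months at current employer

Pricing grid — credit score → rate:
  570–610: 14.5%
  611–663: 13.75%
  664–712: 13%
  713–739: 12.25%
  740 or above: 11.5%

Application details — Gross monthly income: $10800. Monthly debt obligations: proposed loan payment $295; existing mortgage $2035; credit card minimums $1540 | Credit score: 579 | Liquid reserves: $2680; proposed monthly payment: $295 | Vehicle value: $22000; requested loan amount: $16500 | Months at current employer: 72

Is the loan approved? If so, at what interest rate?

Credit score 579 ≥ 570 (meets minimum)
Employment 72 ≥ 12 months
Reserves = 2,680/295 = 9.1 months ≥ 6
Loan-to-value = 16,500/22,000 = 75% — pass (110% max)
Total monthly debts = (295 + 2,035 + 1,540) = 3,870. DTI: 3,870 ÷ 10,800 = 35.8%, within the 38% cap
All requirements met. Score 579 falls in the 570–610 tier → 14.5%.

Approved at 14.5%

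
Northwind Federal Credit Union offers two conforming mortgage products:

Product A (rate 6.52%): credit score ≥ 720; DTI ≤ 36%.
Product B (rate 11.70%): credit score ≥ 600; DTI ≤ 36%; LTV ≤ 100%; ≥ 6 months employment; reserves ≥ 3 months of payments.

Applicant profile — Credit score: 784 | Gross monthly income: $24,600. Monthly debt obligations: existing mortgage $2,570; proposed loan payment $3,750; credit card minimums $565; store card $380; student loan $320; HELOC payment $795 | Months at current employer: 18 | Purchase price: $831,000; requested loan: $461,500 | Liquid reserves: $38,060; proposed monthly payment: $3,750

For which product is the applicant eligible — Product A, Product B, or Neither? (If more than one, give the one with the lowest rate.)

Product A

Total debts = (2,570 + 3,750 + 565 + 380 + 320 + 795) = 8,380; DTI = 8,380/24,600 = 34.1%.
LTV = 461,500/831,000 = 55.5%.
Reserves = 38,060/3,750 = 10.1 months.
Product A: score 784 ≥ 720; DTI 34.1% ≤ 36% → qualifies.
Product B: score 784 ≥ 600; DTI 34.1% ≤ 36%; LTV 55.5% ≤ 100%; employment 18 ≥ 6 mo; reserves 10.1 ≥ 3 mo → qualifies.
Qualifying: Product A, Product B. Lowest rate is 6.52% → Product A.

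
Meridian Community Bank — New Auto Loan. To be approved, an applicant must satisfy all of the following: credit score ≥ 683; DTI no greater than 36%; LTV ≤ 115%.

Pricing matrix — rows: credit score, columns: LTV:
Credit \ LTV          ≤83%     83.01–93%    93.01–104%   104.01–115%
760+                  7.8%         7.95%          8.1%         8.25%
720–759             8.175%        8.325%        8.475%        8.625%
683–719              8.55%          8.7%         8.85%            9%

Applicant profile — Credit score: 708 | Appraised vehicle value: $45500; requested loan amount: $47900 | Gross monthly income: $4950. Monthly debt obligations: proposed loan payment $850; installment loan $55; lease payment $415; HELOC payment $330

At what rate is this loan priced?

9%

Credit score 708 ≥ 683; Total monthly debts = (850 + 55 + 415 + 330) = 1,650. DTI: 1,650 ÷ 4,950 = 33.3%, within the 36% cap
LTV: 47,900 ÷ 45,500 = 105.3%, within 115% cap
Credit 708 → row 683–719; LTV 105.3% → column 104.01–115%. Grid cell → 9%.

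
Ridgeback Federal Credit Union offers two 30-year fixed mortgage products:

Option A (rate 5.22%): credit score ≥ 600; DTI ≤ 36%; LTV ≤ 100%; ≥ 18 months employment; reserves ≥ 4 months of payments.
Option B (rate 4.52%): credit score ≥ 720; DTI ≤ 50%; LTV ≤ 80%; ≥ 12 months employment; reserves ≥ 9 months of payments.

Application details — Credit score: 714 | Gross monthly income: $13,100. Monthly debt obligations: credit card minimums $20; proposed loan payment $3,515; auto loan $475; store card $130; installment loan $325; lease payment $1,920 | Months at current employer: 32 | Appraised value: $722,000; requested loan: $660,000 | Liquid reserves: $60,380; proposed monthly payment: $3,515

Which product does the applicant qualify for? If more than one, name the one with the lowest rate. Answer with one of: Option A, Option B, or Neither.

Total debts = (20 + 3,515 + 475 + 130 + 325 + 1,920) = 6,385; DTI = 6,385/13,100 = 48.7%.
LTV = 660,000/722,000 = 91.4%.
Reserves = 60,380/3,515 = 17.2 months.
Option A: score 714 ≥ 600; DTI 48.7% > 36%; LTV 91.4% ≤ 100%; employment 32 ≥ 18 mo; reserves 17.2 ≥ 4 mo → does not qualify.
Option B: score 714 < 720; DTI 48.7% ≤ 50%; LTV 91.4% > 80%; employment 32 ≥ 12 mo; reserves 17.2 ≥ 9 mo → does not qualify.

Neither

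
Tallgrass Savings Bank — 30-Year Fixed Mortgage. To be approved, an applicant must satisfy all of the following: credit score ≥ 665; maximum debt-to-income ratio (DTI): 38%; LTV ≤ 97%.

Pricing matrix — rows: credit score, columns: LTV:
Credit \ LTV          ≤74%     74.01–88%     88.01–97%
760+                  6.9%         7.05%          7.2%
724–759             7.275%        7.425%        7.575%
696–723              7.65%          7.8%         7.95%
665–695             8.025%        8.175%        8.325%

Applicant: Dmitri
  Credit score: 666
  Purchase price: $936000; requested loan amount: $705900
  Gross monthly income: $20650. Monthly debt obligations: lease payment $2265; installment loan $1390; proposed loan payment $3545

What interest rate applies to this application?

Credit score 666 ≥ 665; Total monthly debts = (2,265 + 1,390 + 3,545) = 7,200. Debt-to-income = 7,200/20,650 = 34.9% — meets 38% limit
Loan-to-value = 705,900/936,000 = 75.4% — pass (97% max)
Credit 666 → row 665–695; LTV 75.4% → column 74.01–88%. Grid cell → 8.175%.

8.175%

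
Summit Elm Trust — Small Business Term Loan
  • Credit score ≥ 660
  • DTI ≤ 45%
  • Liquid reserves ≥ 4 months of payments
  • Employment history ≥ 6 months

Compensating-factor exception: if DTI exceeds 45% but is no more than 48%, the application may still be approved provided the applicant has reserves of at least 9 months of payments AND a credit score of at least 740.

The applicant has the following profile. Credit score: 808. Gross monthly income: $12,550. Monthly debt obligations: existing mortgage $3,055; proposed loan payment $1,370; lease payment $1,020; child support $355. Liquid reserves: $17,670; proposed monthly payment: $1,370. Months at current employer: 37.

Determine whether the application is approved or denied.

Credit score 808 ≥ 660 (meets base)
Total debts = (3,055 + 1,370 + 1,020 + 355) = 5,800. DTI = 5,800/12,550 = 46.2% > 45% — standard DTI limit exceeded.
Liquid reserves cover 17,670/1,370 = 12.9 months — ≥ 4 required
Employment 37 ≥ 6 months
46.2% falls in the override range (45%–48%), so the compensating-factor test applies.
Override check — reserves: 12.9 mo (ok); score: 808 (ok).
Both override conditions satisfied; DTI exception granted.

Approved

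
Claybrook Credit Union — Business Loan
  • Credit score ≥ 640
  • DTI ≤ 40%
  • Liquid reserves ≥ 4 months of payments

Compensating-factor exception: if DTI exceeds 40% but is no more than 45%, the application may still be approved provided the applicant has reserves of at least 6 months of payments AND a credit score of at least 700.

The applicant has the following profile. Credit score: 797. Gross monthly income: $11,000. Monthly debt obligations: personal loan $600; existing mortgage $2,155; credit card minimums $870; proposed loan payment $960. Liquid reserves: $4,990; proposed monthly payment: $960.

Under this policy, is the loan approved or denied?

Credit score 797 ≥ 640 (meets base)
Total debts = (600 + 2,155 + 870 + 960) = 4,585. DTI = 4,585/11,000 = 41.7% > 40% — standard DTI limit exceeded.
Liquid reserves cover 4,990/960 = 5.2 months — ≥ 4 required
DTI 41.7% is within the 40%–45% exception band; checking compensating factors.
Override check — reserves: 5.2 mo (short of 6); score: 797 (ok).
Override conditions not both satisfied; exception does not apply.

Denied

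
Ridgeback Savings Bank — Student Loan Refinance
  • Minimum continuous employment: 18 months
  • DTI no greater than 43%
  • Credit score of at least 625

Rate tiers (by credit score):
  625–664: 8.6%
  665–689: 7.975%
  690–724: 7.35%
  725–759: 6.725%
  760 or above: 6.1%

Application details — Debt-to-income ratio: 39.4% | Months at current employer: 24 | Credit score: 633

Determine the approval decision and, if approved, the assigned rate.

Credit score 633 ≥ 625 (meets minimum)
Debt-to-income 39.4% vs 43% cap — pass
Employment 24 ≥ 18 months
All requirements met. Score 633 falls in the 625–664 tier → 8.6%.

Approved at 8.6%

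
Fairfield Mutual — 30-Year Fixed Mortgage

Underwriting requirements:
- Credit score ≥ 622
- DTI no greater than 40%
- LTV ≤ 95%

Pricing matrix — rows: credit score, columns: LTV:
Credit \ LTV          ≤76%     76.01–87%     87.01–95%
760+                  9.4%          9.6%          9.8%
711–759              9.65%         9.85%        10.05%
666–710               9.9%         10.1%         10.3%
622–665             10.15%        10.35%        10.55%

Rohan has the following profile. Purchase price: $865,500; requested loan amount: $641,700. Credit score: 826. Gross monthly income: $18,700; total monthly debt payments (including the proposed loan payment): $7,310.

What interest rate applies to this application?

9.4%

Credit score 826 ≥ 622; DTI: 7,310 ÷ 18,700 = 39.1%, within the 40% cap
Loan-to-value = 641,700/865,500 = 74.1% — pass (95% max)
Row: 826 falls in 760+. Column: 74.1% falls in ≤76%. Rate = 9.4%.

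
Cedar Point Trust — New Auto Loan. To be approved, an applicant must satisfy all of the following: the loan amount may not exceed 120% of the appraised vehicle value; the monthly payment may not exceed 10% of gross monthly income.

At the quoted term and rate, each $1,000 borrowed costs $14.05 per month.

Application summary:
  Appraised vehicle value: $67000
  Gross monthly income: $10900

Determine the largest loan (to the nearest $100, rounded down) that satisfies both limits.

$77,500

Payment cap: 10% × $10,900 = $1,090/month.
At $14.05 per $1,000, that supports 1,090/14.05 × 1,000 ≈ $77,580 → $77,500.
LTV cap: 120% × $67,000 = $80,400 → $80,400.
Binding constraint: payment-to-income.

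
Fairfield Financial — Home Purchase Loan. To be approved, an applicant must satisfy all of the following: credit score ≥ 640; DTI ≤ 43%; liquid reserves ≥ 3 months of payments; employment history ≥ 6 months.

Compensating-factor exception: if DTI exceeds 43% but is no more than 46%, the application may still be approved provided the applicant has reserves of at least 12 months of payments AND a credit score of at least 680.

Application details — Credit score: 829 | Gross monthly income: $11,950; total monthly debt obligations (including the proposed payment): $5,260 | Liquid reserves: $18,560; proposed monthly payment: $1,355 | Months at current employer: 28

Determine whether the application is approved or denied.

Credit score 829 ≥ 640 (meets base)
DTI: 5,260 ÷ 11,950 = 44%, over the 43% base limit.
Liquid reserves cover 18,560/1,355 = 13.7 months — ≥ 3 required
Employment 28 ≥ 6 months
DTI 44% is within the 43%–46% exception band; checking compensating factors.
Override check — reserves: 13.7 mo (ok); score: 829 (ok).
Both compensating conditions met → exception applies.

Approved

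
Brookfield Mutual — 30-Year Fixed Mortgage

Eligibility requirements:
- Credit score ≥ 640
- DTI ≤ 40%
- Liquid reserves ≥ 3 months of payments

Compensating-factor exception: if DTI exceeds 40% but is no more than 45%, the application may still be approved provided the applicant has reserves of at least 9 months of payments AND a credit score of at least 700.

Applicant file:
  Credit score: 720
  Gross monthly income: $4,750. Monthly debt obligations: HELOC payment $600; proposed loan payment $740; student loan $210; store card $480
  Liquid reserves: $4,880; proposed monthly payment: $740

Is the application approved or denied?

Credit score 720 ≥ 640 (meets base)
Total debts = (600 + 740 + 210 + 480) = 2,030. DTI: 2,030 ÷ 4,750 = 42.7%, over the 40% base limit.
Reserves = 4,880/740 = 6.6 months ≥ 3
DTI 42.7% is within the 40%–45% exception band; checking compensating factors.
Reserves 6.6 < 9 months; credit score 720 ≥ 700.
Compensating-factor requirement not fully met.

Denied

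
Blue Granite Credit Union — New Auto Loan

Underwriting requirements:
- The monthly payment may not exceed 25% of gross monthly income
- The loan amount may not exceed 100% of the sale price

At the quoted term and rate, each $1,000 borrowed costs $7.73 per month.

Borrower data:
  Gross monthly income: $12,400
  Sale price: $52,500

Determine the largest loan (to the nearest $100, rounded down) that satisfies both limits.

$52,500

Payment cap: 25% × $12,400 = $3,100/month.
At $7.73 per $1,000, that supports 3,100/7.73 × 1,000 ≈ $401,034 → $401,000.
LTV cap: 100% × $52,500 = $52,500 → $52,500.
Binding constraint: loan-to-value.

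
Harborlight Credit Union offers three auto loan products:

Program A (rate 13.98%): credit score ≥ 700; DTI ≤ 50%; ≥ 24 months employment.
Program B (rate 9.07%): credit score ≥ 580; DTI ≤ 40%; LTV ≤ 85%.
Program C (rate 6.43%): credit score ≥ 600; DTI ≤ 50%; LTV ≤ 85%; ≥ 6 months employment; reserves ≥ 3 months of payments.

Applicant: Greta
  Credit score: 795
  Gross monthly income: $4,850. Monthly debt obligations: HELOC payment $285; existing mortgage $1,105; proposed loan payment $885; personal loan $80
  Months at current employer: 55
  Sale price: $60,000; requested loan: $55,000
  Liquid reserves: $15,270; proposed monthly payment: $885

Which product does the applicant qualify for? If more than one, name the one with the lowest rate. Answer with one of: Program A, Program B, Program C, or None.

Program A

Total debts = (285 + 1,105 + 885 + 80) = 2,355; DTI = 2,355/4,850 = 48.6%.
LTV = 55,000/60,000 = 91.7%.
Reserves = 15,270/885 = 17.3 months.
Program A: score 795 ≥ 700; DTI 48.6% ≤ 50%; employment 55 ≥ 24 mo → qualifies.
Program B: score 795 ≥ 580; DTI 48.6% > 40%; LTV 91.7% > 85% → does not qualify.
Program C: score 795 ≥ 600; DTI 48.6% ≤ 50%; LTV 91.7% > 85%; employment 55 ≥ 6 mo; reserves 17.3 ≥ 3 mo → does not qualify.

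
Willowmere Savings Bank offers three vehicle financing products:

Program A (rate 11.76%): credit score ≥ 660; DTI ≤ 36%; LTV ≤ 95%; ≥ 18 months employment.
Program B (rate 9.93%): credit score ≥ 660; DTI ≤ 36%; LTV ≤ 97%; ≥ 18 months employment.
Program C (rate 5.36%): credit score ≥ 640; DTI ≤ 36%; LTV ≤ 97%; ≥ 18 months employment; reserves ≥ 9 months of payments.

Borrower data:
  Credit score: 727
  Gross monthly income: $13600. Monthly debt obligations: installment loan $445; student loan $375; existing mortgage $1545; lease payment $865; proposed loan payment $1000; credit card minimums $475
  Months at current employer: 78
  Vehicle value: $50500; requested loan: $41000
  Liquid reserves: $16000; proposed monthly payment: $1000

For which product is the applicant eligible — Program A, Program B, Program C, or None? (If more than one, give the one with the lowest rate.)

Total debts = (445 + 375 + 1,545 + 865 + 1,000 + 475) = 4,705; DTI = 4,705/13,600 = 34.6%.
LTV = 41,000/50,500 = 81.2%.
Reserves = 16,000/1,000 = 16.0 months.
Program A: score 727 ≥ 660; DTI 34.6% ≤ 36%; LTV 81.2% ≤ 95%; employment 78 ≥ 18 mo → qualifies.
Program B: score 727 ≥ 660; DTI 34.6% ≤ 36%; LTV 81.2% ≤ 97%; employment 78 ≥ 18 mo → qualifies.
Program C: score 727 ≥ 640; DTI 34.6% ≤ 36%; LTV 81.2% ≤ 97%; employment 78 ≥ 18 mo; reserves 16.0 ≥ 9 mo → qualifies.
Qualifying: Program A, Program B, Program C. Lowest rate is 5.36% → Program C.

Program C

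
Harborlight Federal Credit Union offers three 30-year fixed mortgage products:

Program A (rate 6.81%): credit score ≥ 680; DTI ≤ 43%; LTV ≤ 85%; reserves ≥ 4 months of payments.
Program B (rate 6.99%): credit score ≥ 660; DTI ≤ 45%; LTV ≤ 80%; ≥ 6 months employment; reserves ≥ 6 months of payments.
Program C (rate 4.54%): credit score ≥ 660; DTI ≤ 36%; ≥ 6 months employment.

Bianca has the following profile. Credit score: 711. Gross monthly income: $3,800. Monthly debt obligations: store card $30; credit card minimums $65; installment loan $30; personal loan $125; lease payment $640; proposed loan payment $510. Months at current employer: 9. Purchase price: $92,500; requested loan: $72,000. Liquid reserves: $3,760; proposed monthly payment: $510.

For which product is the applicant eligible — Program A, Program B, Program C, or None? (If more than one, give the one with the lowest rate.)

Total debts = (30 + 65 + 30 + 125 + 640 + 510) = 1,400; DTI = 1,400/3,800 = 36.8%.
LTV = 72,000/92,500 = 77.8%.
Reserves = 3,760/510 = 7.4 months.
Program A: score 711 ≥ 680; DTI 36.8% ≤ 43%; LTV 77.8% ≤ 85%; reserves 7.4 ≥ 4 mo → qualifies.
Program B: score 711 ≥ 660; DTI 36.8% ≤ 45%; LTV 77.8% ≤ 80%; employment 9 ≥ 6 mo; reserves 7.4 ≥ 6 mo → qualifies.
Program C: score 711 ≥ 660; DTI 36.8% > 36%; employment 9 ≥ 6 mo → does not qualify.
Qualifying: Program A, Program B. Lowest rate is 6.81% → Program A.

Program A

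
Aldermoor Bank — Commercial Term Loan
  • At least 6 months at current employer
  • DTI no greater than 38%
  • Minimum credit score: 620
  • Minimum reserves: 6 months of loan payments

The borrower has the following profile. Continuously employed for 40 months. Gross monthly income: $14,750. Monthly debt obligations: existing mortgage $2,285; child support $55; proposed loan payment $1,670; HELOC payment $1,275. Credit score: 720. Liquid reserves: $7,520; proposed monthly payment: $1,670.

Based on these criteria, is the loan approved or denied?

Employment 40 ≥ 6 months
Total monthly debts = (2,285 + 55 + 1,670 + 1,275) = 5,285. DTI: 5,285 ÷ 14,750 = 35.8%, within the 38% cap
Credit score 720 ≥ 620 (meets)
Reserves = 7,520/1,670 = 4.5 months < 6
Fails on reserves.

Denied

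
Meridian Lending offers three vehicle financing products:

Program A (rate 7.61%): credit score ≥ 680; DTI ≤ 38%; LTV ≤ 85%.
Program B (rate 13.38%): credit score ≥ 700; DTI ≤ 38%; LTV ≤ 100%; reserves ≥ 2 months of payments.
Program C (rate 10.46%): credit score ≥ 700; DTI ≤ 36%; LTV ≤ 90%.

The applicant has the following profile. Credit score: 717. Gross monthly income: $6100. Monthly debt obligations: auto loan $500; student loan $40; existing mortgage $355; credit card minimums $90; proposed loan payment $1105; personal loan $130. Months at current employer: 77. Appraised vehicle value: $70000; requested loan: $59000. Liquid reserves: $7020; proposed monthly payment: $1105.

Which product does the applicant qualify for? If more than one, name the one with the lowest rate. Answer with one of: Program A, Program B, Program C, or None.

Program A

Total debts = (500 + 40 + 355 + 90 + 1,105 + 130) = 2,220; DTI = 2,220/6,100 = 36.4%.
LTV = 59,000/70,000 = 84.3%.
Reserves = 7,020/1,105 = 6.4 months.
Program A: score 717 ≥ 680; DTI 36.4% ≤ 38%; LTV 84.3% ≤ 85% → qualifies.
Program B: score 717 ≥ 700; DTI 36.4% ≤ 38%; LTV 84.3% ≤ 100%; reserves 6.4 ≥ 2 mo → qualifies.
Program C: score 717 ≥ 700; DTI 36.4% > 36%; LTV 84.3% ≤ 90% → does not qualify.
Qualifying: Program A, Program B. Lowest rate is 7.61% → Program A.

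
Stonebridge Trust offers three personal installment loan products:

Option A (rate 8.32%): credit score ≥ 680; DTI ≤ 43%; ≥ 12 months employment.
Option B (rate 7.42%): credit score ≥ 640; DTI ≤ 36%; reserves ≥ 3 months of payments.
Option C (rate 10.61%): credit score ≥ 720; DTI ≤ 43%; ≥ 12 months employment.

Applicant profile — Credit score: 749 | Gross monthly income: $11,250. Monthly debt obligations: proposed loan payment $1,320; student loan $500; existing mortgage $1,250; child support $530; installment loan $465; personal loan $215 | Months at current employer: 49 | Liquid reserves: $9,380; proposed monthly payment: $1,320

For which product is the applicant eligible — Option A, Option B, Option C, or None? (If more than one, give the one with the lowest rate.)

Total debts = (1,320 + 500 + 1,250 + 530 + 465 + 215) = 4,280; DTI = 4,280/11,250 = 38%.
Reserves = 9,380/1,320 = 7.1 months.
Option A: score 749 ≥ 680; DTI 38% ≤ 43%; employment 49 ≥ 12 mo → qualifies.
Option B: score 749 ≥ 640; DTI 38% > 36%; reserves 7.1 ≥ 3 mo → does not qualify.
Option C: score 749 ≥ 720; DTI 38% ≤ 43%; employment 49 ≥ 12 mo → qualifies.
Qualifying: Option A, Option C. Lowest rate is 8.32% → Option A.

Option A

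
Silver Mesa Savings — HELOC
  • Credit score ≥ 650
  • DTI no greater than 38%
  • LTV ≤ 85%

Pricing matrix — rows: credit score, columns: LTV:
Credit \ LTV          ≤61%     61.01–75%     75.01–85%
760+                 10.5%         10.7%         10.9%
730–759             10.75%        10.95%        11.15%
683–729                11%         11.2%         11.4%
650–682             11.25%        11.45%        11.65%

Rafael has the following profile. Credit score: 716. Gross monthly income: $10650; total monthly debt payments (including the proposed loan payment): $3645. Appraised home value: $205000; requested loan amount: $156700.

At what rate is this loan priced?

11.4%

Credit score 716 ≥ 650; Debt-to-income = 3,645/10,650 = 34.2% — meets 38% limit
LTV: 156,700 ÷ 205,000 = 76.4%, within 85% cap
Score 716 is in the 683–729 band; LTV 76.4% is in the 75.01–85% band → 11.4%.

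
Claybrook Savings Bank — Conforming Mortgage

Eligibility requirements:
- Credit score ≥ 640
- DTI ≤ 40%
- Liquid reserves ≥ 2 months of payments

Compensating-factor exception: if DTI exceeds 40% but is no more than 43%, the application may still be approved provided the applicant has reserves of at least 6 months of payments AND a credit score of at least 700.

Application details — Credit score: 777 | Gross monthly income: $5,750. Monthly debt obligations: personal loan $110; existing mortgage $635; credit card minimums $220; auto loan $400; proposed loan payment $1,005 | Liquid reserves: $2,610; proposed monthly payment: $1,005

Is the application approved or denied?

Denied

Credit score 777 ≥ 640 (meets base)
Total debts = (110 + 635 + 220 + 400 + 1,005) = 2,370. DTI: 2,370 ÷ 5,750 = 41.2%, over the 40% base limit.
Liquid reserves cover 2,610/1,005 = 2.6 months — ≥ 2 required
41.2% falls in the override range (40%–43%), so the compensating-factor test applies.
Override check — reserves: 2.6 mo (short of 6); score: 777 (ok).
Compensating-factor requirement not fully met.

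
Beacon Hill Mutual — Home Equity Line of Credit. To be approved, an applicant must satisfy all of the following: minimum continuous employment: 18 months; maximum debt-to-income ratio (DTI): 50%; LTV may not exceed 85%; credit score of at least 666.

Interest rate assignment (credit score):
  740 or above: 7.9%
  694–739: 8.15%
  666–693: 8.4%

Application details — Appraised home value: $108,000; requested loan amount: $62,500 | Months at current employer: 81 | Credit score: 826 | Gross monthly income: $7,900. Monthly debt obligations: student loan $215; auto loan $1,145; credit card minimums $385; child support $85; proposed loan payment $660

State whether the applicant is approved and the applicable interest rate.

Approved at 7.9%

Credit score 826 ≥ 666 (meets minimum)
Employment 81 ≥ 18 months
LTV = 62,500/108,000 = 57.9% ≤ 85%
Total monthly debts = (215 + 1,145 + 385 + 85 + 660) = 2,490. DTI: 2,490 ÷ 7,900 = 31.5%, within the 50% cap
All requirements met. Score 826 falls in the 740 or above tier → 7.9%.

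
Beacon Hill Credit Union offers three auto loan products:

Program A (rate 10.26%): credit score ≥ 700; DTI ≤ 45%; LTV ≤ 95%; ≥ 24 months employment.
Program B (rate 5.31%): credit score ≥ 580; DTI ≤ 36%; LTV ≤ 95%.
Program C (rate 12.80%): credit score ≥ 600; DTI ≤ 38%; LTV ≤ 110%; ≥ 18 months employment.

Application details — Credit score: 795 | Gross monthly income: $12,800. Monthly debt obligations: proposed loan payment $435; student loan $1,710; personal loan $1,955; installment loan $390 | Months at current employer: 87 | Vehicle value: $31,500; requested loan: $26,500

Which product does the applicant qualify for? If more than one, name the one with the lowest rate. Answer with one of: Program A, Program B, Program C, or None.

Total debts = (435 + 1,710 + 1,955 + 390) = 4,490; DTI = 4,490/12,800 = 35.1%.
LTV = 26,500/31,500 = 84.1%.
Program A: score 795 ≥ 700; DTI 35.1% ≤ 45%; LTV 84.1% ≤ 95%; employment 87 ≥ 24 mo → qualifies.
Program B: score 795 ≥ 580; DTI 35.1% ≤ 36%; LTV 84.1% ≤ 95% → qualifies.
Program C: score 795 ≥ 600; DTI 35.1% ≤ 38%; LTV 84.1% ≤ 110%; employment 87 ≥ 18 mo → qualifies.
Qualifying: Program A, Program B, Program C. Lowest rate is 5.31% → Program B.

Program B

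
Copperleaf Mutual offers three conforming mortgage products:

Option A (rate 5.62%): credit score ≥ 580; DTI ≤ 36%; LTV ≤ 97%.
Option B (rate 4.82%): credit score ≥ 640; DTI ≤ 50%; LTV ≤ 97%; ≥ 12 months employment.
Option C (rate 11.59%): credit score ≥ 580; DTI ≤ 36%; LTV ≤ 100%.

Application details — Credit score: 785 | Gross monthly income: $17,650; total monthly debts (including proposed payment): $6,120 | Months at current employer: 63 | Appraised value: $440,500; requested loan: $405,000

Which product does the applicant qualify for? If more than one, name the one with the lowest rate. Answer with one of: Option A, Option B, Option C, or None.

Option B

DTI = 6,120/17,650 = 34.7%.
LTV = 405,000/440,500 = 91.9%.
Option A: score 785 ≥ 580; DTI 34.7% ≤ 36%; LTV 91.9% ≤ 97% → qualifies.
Option B: score 785 ≥ 640; DTI 34.7% ≤ 50%; LTV 91.9% ≤ 97%; employment 63 ≥ 12 mo → qualifies.
Option C: score 785 ≥ 580; DTI 34.7% ≤ 36%; LTV 91.9% ≤ 100% → qualifies.
Qualifying: Option A, Option B, Option C. Lowest rate is 4.82% → Option B.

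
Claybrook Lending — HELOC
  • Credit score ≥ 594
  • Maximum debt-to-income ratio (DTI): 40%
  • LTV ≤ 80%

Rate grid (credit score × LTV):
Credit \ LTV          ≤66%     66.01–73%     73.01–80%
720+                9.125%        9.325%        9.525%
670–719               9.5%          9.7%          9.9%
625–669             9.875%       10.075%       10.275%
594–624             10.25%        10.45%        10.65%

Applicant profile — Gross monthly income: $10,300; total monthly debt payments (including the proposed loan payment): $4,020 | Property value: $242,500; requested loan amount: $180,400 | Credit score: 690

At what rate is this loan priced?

9.9%

Credit score 690 ≥ 594; DTI = 4,020/10,300 = 39% ≤ 40%
LTV: 180,400 ÷ 242,500 = 74.4%, within 80% cap
Credit 690 → row 670–719; LTV 74.4% → column 73.01–80%. Grid cell → 9.9%.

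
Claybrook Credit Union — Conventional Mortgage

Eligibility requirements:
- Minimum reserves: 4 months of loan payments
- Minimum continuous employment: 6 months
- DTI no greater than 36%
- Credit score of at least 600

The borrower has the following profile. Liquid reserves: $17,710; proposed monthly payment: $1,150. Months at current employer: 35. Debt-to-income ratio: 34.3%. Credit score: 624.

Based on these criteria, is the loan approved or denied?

Approved

Liquid reserves cover 17,710/1,150 = 15.4 months — ≥ 4 required
Employment 35 ≥ 6 months
DTI 34.3% ≤ 36%
Credit score 624 ≥ 600 (meets)
All criteria satisfied.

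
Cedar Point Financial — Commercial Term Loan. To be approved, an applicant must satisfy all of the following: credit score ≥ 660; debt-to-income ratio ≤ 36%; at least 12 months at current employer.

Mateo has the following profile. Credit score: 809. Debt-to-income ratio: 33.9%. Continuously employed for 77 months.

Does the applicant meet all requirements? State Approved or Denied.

Credit score 809 ≥ 660 (meets)
DTI 33.9% is within the 36% limit
Employment 77 ≥ 12 months
All criteria satisfied.

Approved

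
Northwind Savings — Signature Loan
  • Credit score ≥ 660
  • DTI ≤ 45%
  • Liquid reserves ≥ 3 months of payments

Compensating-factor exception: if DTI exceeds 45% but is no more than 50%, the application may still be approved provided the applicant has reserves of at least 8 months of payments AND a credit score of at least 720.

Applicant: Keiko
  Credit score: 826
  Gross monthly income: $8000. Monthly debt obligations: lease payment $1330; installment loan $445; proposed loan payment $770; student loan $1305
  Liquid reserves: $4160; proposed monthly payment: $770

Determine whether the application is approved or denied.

Denied

Credit score 826 ≥ 660 (meets base)
Total debts = (1,330 + 445 + 770 + 1,305) = 3,850. DTI = 3,850/8,000 = 48.1% > 45% — standard DTI limit exceeded.
Reserves: 4,160 ÷ 770 = 5.4 months (meets 3-month minimum)
48.1% falls in the override range (45%–50%), so the compensating-factor test applies.
Override check — reserves: 5.4 mo (short of 8); score: 826 (ok).
Compensating-factor requirement not fully met.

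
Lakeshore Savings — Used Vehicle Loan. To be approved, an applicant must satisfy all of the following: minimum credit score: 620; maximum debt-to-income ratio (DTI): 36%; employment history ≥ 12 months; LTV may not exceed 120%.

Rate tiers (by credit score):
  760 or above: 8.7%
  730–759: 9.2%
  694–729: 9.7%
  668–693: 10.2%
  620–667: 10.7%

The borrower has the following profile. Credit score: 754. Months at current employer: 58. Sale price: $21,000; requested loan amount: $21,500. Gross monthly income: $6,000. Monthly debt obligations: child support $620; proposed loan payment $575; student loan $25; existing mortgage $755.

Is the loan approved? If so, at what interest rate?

Approved at 9.2%

Credit score 754 ≥ 620 (meets minimum)
Employment 58 ≥ 12 months
Total monthly debts = (620 + 575 + 25 + 755) = 1,975. Debt-to-income = 1,975/6,000 = 32.9% — meets 36% limit
LTV: 21,500 ÷ 21,000 = 102.4%, within 120% cap
All requirements met. Score 754 falls in the 730–759 tier → 9.2%.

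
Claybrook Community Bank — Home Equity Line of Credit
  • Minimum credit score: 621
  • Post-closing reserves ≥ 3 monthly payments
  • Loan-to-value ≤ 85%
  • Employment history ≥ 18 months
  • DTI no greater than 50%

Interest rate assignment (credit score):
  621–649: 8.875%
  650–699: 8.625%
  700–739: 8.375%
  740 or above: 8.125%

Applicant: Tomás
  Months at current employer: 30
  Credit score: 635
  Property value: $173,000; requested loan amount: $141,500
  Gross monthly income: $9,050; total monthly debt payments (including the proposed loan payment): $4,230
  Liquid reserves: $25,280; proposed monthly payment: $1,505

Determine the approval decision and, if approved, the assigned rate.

Credit score 635 ≥ 621 (meets minimum)
Reserves: 25,280 ÷ 1,505 = 16.8 months (meets 3-month minimum)
Loan-to-value = 141,500/173,000 = 81.8% — pass (85% max)
DTI: 4,230 ÷ 9,050 = 46.7%, within the 50% cap
Employment 30 ≥ 18 months
All requirements met. Score 635 falls in the 621–649 tier → 8.875%.

Approved at 8.875%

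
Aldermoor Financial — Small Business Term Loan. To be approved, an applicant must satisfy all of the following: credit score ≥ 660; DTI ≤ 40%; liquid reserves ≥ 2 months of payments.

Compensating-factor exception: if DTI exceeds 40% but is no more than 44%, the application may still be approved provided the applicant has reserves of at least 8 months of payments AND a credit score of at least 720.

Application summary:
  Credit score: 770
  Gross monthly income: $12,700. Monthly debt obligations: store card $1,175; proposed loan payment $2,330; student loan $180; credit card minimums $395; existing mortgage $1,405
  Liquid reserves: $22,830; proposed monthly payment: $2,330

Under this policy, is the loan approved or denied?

Credit score 770 ≥ 660 (meets base)
Total debts = (1,175 + 2,330 + 180 + 395 + 1,405) = 5,485. DTI = 5,485/12,700 = 43.2% > 40% — standard DTI limit exceeded.
Reserves = 22,830/2,330 = 9.8 months ≥ 2
43.2% falls in the override range (40%–44%), so the compensating-factor test applies.
Reserves 9.8 ≥ 8 months; credit score 770 ≥ 720.
Both compensating conditions met → exception applies.

Approved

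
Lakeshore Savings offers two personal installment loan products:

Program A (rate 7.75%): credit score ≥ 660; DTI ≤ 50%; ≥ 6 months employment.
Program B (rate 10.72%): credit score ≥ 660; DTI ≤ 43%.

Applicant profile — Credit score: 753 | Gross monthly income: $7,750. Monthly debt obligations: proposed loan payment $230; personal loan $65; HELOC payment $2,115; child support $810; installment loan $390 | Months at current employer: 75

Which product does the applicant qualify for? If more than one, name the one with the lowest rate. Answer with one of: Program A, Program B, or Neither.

Program A

Total debts = (230 + 65 + 2,115 + 810 + 390) = 3,610; DTI = 3,610/7,750 = 46.6%.
Program A: score 753 ≥ 660; DTI 46.6% ≤ 50%; employment 75 ≥ 6 mo → qualifies.
Program B: score 753 ≥ 660; DTI 46.6% > 43% → does not qualify.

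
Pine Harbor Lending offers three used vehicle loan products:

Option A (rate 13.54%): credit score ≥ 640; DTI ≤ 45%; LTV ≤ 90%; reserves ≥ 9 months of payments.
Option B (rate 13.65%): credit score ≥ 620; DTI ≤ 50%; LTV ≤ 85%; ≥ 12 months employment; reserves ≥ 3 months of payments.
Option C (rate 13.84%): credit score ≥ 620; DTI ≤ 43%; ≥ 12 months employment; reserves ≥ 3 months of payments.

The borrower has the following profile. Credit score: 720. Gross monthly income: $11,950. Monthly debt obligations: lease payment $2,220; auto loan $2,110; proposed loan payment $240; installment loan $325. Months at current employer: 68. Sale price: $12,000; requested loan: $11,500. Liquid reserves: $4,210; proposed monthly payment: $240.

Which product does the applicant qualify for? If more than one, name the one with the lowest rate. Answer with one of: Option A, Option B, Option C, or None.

Total debts = (2,220 + 2,110 + 240 + 325) = 4,895; DTI = 4,895/11,950 = 41%.
LTV = 11,500/12,000 = 95.8%.
Reserves = 4,210/240 = 17.5 months.
Option A: score 720 ≥ 640; DTI 41% ≤ 45%; LTV 95.8% > 90%; reserves 17.5 ≥ 9 mo → does not qualify.
Option B: score 720 ≥ 620; DTI 41% ≤ 50%; LTV 95.8% > 85%; employment 68 ≥ 12 mo; reserves 17.5 ≥ 3 mo → does not qualify.
Option C: score 720 ≥ 620; DTI 41% ≤ 43%; employment 68 ≥ 12 mo; reserves 17.5 ≥ 3 mo → qualifies.

Option C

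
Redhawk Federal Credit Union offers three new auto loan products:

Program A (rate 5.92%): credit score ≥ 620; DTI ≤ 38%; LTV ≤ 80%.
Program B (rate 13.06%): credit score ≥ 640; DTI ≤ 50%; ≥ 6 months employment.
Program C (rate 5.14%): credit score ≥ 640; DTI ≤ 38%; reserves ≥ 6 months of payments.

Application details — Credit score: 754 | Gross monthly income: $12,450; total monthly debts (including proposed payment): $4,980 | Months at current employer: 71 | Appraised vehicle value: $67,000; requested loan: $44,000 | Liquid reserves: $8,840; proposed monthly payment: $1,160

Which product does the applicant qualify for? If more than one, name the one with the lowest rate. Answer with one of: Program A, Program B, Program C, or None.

Program B

DTI = 4,980/12,450 = 40%.
LTV = 44,000/67,000 = 65.7%.
Reserves = 8,840/1,160 = 7.6 months.
Program A: score 754 ≥ 620; DTI 40% > 38%; LTV 65.7% ≤ 80% → does not qualify.
Program B: score 754 ≥ 640; DTI 40% ≤ 50%; employment 71 ≥ 6 mo → qualifies.
Program C: score 754 ≥ 640; DTI 40% > 38%; reserves 7.6 ≥ 6 mo → does not qualify.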